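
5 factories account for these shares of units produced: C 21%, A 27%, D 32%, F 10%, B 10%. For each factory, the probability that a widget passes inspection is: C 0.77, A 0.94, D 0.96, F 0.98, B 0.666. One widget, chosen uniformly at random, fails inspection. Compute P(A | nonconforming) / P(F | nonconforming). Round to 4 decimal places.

Taking complements, P(nonconforming | each) = C 0.23, A 0.06, D 0.04, F 0.02, B 0.334.
By Bayes' rule, posterior ∝ prior × likelihood:
  C: 0.21 × 0.23 = 0.0483
  A: 0.27 × 0.06 = 0.0162
  D: 0.32 × 0.04 = 0.0128
  F: 0.1 × 0.02 = 0.002
  B: 0.1 × 0.334 = 0.0334
Normalizing constant = 0.1127.
The ratio is 0.0162 / 0.002 (the normalizer cancels) = 8.1000.

8.1000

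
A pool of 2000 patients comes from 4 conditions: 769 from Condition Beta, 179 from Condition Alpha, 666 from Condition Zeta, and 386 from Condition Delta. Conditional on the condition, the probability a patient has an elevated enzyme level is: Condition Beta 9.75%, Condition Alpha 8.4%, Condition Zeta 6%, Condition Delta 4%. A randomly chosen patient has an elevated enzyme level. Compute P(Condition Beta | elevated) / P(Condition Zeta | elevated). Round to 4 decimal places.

1.8763

Compute prior × likelihood for every hypothesis:
  Condition Beta: 0.3845 × 0.0975 = 0.03748875
  Condition Alpha: 0.0895 × 0.084 = 0.007518
  Condition Zeta: 0.333 × 0.06 = 0.01998
  Condition Delta: 0.193 × 0.04 = 0.00772
Sum = 0.07270675.
The ratio is 0.03748875 / 0.01998 (the normalizer cancels) = 1.8763.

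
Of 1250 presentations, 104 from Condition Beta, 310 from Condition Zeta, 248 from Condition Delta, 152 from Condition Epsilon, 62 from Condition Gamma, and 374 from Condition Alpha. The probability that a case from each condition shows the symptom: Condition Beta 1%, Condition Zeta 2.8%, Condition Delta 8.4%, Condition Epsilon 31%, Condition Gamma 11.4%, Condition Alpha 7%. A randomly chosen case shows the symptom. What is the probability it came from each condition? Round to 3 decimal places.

Condition Beta 0.009, Condition Zeta 0.078, Condition Delta 0.188, Condition Epsilon 0.425, Condition Gamma 0.064, Condition Alpha 0.236

Compute prior × likelihood for every hypothesis:
  Condition Beta: 0.0832 × 0.01 = 0.000832
  Condition Zeta: 0.248 × 0.028 = 0.006944
  Condition Delta: 0.1984 × 0.084 = 0.0166656
  Condition Epsilon: 0.1216 × 0.31 = 0.037696
  Condition Gamma: 0.0496 × 0.114 = 0.0056544
  Condition Alpha: 0.2992 × 0.07 = 0.020944
Sum = 0.088736.
P(Condition Beta | symptomatic) = 0.000832/0.088736 ≈ 0.009
P(Condition Zeta | symptomatic) = 0.006944/0.088736 ≈ 0.078
P(Condition Delta | symptomatic) = 0.0166656/0.088736 ≈ 0.188
P(Condition Epsilon | symptomatic) = 0.037696/0.088736 ≈ 0.425
P(Condition Gamma | symptomatic) = 0.0056544/0.088736 ≈ 0.064
P(Condition Alpha | symptomatic) = 0.020944/0.088736 ≈ 0.236
(Check: 0.009+0.078+0.188+0.425+0.064+0.236 = 1.000.)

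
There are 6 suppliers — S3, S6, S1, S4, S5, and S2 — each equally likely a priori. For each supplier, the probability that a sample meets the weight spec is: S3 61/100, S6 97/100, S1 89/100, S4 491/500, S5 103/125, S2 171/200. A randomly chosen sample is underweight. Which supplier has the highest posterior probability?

Taking complements, P(underweight | each) = S3 0.39, S6 0.03, S1 0.11, S4 0.018, S5 0.176, S2 0.145.
With a uniform prior (1/6 each), posterior ∝ likelihood:
  S3: 0.39
  S6: 0.03
  S1: 0.11
  S4: 0.018
  S5: 0.176
  S2: 0.145
Sum = 0.869.
Largest term belongs to S3, so S3 is most probable.

S3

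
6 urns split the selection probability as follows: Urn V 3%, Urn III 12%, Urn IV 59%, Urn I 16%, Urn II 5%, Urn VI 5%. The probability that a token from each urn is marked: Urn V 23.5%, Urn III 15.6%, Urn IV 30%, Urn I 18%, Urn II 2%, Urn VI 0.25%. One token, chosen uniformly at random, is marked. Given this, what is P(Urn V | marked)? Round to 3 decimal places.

Prior × likelihood for each hypothesis:
  Urn V: 0.03 × 0.235 = 0.00705
  Urn III: 0.12 × 0.156 = 0.01872
  Urn IV: 0.59 × 0.3 = 0.177
  Urn I: 0.16 × 0.18 = 0.0288
  Urn II: 0.05 × 0.02 = 0.001
  Urn VI: 0.05 × 0.0025 = 0.000125
Normalizing constant = 0.232695.
P(Urn V | evidence) = 0.00705 / 0.232695 ≈ 0.030.

0.030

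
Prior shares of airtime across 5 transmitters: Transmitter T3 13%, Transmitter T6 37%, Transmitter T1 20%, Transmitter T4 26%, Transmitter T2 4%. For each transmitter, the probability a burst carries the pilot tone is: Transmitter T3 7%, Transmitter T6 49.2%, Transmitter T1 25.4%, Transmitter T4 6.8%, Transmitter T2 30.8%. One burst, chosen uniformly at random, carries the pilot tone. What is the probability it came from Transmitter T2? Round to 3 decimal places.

By Bayes' rule, posterior ∝ prior × likelihood:
  Transmitter T3: 0.13 × 0.07 = 0.0091
  Transmitter T6: 0.37 × 0.492 = 0.18204
  Transmitter T1: 0.2 × 0.254 = 0.0508
  Transmitter T4: 0.26 × 0.068 = 0.01768
  Transmitter T2: 0.04 × 0.308 = 0.01232
Normalizing constant = 0.27194.
P(Transmitter T2 | evidence) = 0.01232 / 0.27194 ≈ 0.045.

0.045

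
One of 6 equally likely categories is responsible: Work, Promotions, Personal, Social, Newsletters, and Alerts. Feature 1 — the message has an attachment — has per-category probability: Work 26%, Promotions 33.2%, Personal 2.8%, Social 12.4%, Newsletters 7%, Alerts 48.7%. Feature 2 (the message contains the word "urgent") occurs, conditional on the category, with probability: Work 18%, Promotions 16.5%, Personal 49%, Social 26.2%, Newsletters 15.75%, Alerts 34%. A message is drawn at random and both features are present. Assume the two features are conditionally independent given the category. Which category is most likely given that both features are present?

Alerts

Since the prior is uniform, the posterior is proportional to the likelihood:
  Work: 0.26 × 0.18 = 0.0468
  Promotions: 0.332 × 0.165 = 0.05478
  Personal: 0.028 × 0.49 = 0.01372
  Social: 0.124 × 0.262 = 0.032488
  Newsletters: 0.07 × 0.1575 = 0.011025
  Alerts: 0.487 × 0.34 = 0.16558
Total = 0.324393.
Largest term belongs to Alerts, so Alerts is most probable.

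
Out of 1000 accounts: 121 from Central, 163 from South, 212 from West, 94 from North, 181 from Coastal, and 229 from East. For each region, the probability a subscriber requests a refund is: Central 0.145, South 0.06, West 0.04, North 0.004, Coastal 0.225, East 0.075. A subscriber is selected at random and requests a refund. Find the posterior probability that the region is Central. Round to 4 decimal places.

Prior × likelihood for each hypothesis:
  Central: 0.121 × 0.145 = 0.017545
  South: 0.163 × 0.06 = 0.00978
  West: 0.212 × 0.04 = 0.00848
  North: 0.094 × 0.004 = 0.000376
  Coastal: 0.181 × 0.225 = 0.040725
  East: 0.229 × 0.075 = 0.017175
Sum = 0.094081.
P(Central | evidence) = 0.017545 / 0.094081 ≈ 0.1865.

0.1865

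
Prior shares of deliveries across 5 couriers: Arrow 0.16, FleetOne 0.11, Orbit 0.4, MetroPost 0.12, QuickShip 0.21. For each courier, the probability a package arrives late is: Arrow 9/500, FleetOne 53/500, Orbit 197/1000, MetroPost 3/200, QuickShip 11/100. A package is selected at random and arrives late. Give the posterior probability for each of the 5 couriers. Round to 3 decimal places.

Prior × likelihood for each hypothesis:
  Arrow: 0.16 × 0.018 = 0.00288
  FleetOne: 0.11 × 0.106 = 0.01166
  Orbit: 0.4 × 0.197 = 0.0788
  MetroPost: 0.12 × 0.015 = 0.0018
  QuickShip: 0.21 × 0.11 = 0.0231
Total = 0.11824.
P(Arrow | late) = 0.00288/0.11824 ≈ 0.024
P(FleetOne | late) = 0.01166/0.11824 ≈ 0.099
P(Orbit | late) = 0.0788/0.11824 ≈ 0.666
P(MetroPost | late) = 0.0018/0.11824 ≈ 0.015
P(QuickShip | late) = 0.0231/0.11824 ≈ 0.195

Arrow 0.024, FleetOne 0.099, Orbit 0.666, MetroPost 0.015, QuickShip 0.195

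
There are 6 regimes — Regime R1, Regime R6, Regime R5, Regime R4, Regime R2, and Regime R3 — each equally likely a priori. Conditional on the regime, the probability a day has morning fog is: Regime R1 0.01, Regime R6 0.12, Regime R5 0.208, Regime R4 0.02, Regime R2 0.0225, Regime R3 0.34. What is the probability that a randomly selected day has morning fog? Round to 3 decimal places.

0.120

With a uniform prior (1/6 each), posterior ∝ likelihood:
  Regime R1: 0.01
  Regime R6: 0.12
  Regime R5: 0.208
  Regime R4: 0.02
  Regime R2: 0.0225
  Regime R3: 0.34
P(fog) = (1/6) × (0.01 + 0.12 + 0.208 + 0.02 + 0.0225 + 0.34) = 0.7205/6 ≈ 0.120.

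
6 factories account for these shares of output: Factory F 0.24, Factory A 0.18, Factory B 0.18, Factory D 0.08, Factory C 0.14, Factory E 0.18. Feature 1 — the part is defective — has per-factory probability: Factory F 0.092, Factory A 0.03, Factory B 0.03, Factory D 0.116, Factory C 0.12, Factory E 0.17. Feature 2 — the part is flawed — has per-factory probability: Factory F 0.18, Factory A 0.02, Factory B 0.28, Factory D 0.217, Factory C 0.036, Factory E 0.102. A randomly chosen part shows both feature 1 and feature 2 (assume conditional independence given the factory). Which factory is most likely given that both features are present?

Prior × likelihood for each hypothesis:
  Factory F: 0.24 × 0.092 × 0.18 = 0.0039744
  Factory A: 0.18 × 0.03 × 0.02 = 0.000108
  Factory B: 0.18 × 0.03 × 0.28 = 0.001512
  Factory D: 0.08 × 0.116 × 0.217 = 0.00201376
  Factory C: 0.14 × 0.12 × 0.036 = 0.0006048
  Factory E: 0.18 × 0.17 × 0.102 = 0.0031212
Sum = 0.01133416.
Largest term belongs to Factory F, so Factory F is most probable.

Factory F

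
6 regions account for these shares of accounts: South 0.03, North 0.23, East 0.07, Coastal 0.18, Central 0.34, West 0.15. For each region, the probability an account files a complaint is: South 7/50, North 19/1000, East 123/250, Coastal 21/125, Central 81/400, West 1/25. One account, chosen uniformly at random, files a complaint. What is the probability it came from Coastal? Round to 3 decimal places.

0.204

By Bayes' rule, posterior ∝ prior × likelihood:
  South: 0.03 × 0.14 = 0.0042
  North: 0.23 × 0.019 = 0.00437
  East: 0.07 × 0.492 = 0.03444
  Coastal: 0.18 × 0.168 = 0.03024
  Central: 0.34 × 0.2025 = 0.06885
  West: 0.15 × 0.04 = 0.006
Normalizing constant = 0.1481.
P(Coastal | evidence) = 0.03024 / 0.1481 ≈ 0.204.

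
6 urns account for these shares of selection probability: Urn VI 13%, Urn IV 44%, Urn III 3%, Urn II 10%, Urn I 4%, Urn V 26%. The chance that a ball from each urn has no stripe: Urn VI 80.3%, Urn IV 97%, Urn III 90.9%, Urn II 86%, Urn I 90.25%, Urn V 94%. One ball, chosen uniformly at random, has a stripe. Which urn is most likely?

Urn VI

Taking complements, P(striped | each) = Urn VI 0.197, Urn IV 0.03, Urn III 0.091, Urn II 0.14, Urn I 0.0975, Urn V 0.06.
Prior × likelihood for each hypothesis:
  Urn VI: 0.13 × 0.197 = 0.02561
  Urn IV: 0.44 × 0.03 = 0.0132
  Urn III: 0.03 × 0.091 = 0.00273
  Urn II: 0.1 × 0.14 = 0.014
  Urn I: 0.04 × 0.0975 = 0.0039
  Urn V: 0.26 × 0.06 = 0.0156
Sum = 0.07504.
Largest term belongs to Urn VI, so Urn VI is most probable.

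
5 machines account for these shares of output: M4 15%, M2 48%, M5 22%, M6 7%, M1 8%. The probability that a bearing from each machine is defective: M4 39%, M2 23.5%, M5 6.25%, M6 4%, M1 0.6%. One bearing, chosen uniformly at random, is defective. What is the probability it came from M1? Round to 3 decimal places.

0.003

Compute prior × likelihood for every hypothesis:
  M4: 0.15 × 0.39 = 0.0585
  M2: 0.48 × 0.235 = 0.1128
  M5: 0.22 × 0.0625 = 0.01375
  M6: 0.07 × 0.04 = 0.0028
  M1: 0.08 × 0.006 = 0.00048
Normalizing constant = 0.18833.
P(M1 | evidence) = 0.00048 / 0.18833 ≈ 0.003.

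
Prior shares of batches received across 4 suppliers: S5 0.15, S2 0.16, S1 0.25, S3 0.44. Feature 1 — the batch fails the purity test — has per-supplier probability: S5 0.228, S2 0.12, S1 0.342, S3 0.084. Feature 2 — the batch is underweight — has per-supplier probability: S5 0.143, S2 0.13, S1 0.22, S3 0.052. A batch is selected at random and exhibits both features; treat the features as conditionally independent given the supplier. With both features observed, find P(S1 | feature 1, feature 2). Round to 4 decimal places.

By Bayes' rule, posterior ∝ prior × likelihood:
  S5: 0.15 × 0.228 × 0.143 = 0.0048906
  S2: 0.16 × 0.12 × 0.13 = 0.002496
  S1: 0.25 × 0.342 × 0.22 = 0.01881
  S3: 0.44 × 0.084 × 0.052 = 0.00192192
Total = 0.02811852.
P(S1 | evidence) = 0.01881 / 0.02811852 ≈ 0.6690.

0.6690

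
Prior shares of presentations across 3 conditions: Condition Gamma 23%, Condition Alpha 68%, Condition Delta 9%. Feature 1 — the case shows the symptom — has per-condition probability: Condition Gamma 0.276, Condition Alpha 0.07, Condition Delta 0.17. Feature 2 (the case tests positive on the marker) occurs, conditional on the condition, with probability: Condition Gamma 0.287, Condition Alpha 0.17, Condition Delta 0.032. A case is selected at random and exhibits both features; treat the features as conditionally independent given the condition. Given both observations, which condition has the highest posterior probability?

Condition Gamma

Unnormalized posteriors (prior × likelihood):
  Condition Gamma: 0.23 × 0.276 × 0.287 = 0.01821876
  Condition Alpha: 0.68 × 0.07 × 0.17 = 0.008092
  Condition Delta: 0.09 × 0.17 × 0.032 = 0.0004896
Sum = 0.02680036.
Largest term belongs to Condition Gamma, so Condition Gamma is most probable.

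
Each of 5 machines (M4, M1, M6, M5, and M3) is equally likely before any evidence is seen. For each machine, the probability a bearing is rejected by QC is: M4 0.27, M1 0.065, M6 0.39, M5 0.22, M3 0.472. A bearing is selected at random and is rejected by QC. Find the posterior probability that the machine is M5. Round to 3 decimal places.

Since the prior is uniform, the posterior is proportional to the likelihood:
  M4: 0.27
  M1: 0.065
  M6: 0.39
  M5: 0.22
  M3: 0.472
Sum = 1.417.
P(M5 | evidence) = 0.22 / 1.417 ≈ 0.155.

0.155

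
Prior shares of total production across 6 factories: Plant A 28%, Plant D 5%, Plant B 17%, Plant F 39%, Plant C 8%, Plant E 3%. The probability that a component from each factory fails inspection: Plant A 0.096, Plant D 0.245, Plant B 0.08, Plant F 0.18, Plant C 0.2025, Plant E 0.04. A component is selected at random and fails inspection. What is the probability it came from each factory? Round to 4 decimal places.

Plant A 0.1915, Plant D 0.0873, Plant B 0.0969, Plant F 0.5002, Plant C 0.1154, Plant E 0.0086

Unnormalized posteriors (prior × likelihood):
  Plant A: 0.28 × 0.096 = 0.02688
  Plant D: 0.05 × 0.245 = 0.01225
  Plant B: 0.17 × 0.08 = 0.0136
  Plant F: 0.39 × 0.18 = 0.0702
  Plant C: 0.08 × 0.2025 = 0.0162
  Plant E: 0.03 × 0.04 = 0.0012
Total = 0.14033.
P(Plant A | nonconforming) = 0.02688/0.14033 ≈ 0.1915
P(Plant D | nonconforming) = 0.01225/0.14033 ≈ 0.0873
P(Plant B | nonconforming) = 0.0136/0.14033 ≈ 0.0969
P(Plant F | nonconforming) = 0.0702/0.14033 ≈ 0.5002
P(Plant C | nonconforming) = 0.0162/0.14033 ≈ 0.1154
P(Plant E | nonconforming) = 0.0012/0.14033 ≈ 0.0086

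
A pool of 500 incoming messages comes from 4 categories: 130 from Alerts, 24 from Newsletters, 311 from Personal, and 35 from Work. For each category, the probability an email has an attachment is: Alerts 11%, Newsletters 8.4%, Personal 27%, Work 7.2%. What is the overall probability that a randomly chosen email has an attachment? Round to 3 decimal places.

Unnormalized posteriors (prior × likelihood):
  Alerts: 0.26 × 0.11 = 0.0286
  Newsletters: 0.048 × 0.084 = 0.004032
  Personal: 0.622 × 0.27 = 0.16794
  Work: 0.07 × 0.072 = 0.00504
P(attachment) = 0.0286 + 0.004032 + 0.16794 + 0.00504 = 0.205612 → 0.206.

0.206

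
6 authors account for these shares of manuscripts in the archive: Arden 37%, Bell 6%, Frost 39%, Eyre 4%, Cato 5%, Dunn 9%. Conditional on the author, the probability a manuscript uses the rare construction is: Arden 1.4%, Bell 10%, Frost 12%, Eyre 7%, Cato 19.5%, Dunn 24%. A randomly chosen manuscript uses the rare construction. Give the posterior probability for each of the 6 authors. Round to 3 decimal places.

Prior × likelihood for each hypothesis:
  Arden: 0.37 × 0.014 = 0.00518
  Bell: 0.06 × 0.1 = 0.006
  Frost: 0.39 × 0.12 = 0.0468
  Eyre: 0.04 × 0.07 = 0.0028
  Cato: 0.05 × 0.195 = 0.00975
  Dunn: 0.09 × 0.24 = 0.0216
Normalizing constant = 0.09213.
P(Arden | rare-form) = 0.00518/0.09213 ≈ 0.056
P(Bell | rare-form) = 0.006/0.09213 ≈ 0.065
P(Frost | rare-form) = 0.0468/0.09213 ≈ 0.508
P(Eyre | rare-form) = 0.0028/0.09213 ≈ 0.030
P(Cato | rare-form) = 0.00975/0.09213 ≈ 0.106
P(Dunn | rare-form) = 0.0216/0.09213 ≈ 0.234
(Check: 0.056+0.065+0.508+0.030+0.106+0.234 = 0.999.)

Arden 0.056, Bell 0.065, Frost 0.508, Eyre 0.030, Cato 0.106, Dunn 0.234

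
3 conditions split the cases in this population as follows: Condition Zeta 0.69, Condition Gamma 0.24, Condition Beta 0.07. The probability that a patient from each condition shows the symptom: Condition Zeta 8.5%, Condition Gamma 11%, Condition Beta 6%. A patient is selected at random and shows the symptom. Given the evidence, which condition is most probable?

Condition Zeta

By Bayes' rule, posterior ∝ prior × likelihood:
  Condition Zeta: 0.69 × 0.085 = 0.05865
  Condition Gamma: 0.24 × 0.11 = 0.0264
  Condition Beta: 0.07 × 0.06 = 0.0042
Sum = 0.08925.
Largest term belongs to Condition Zeta, so Condition Zeta is most probable.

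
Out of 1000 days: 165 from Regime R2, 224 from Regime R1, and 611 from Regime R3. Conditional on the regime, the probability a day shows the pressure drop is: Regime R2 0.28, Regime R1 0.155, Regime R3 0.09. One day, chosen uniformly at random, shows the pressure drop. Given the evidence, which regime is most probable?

By Bayes' rule, posterior ∝ prior × likelihood:
  Regime R2: 0.165 × 0.28 = 0.0462
  Regime R1: 0.224 × 0.155 = 0.03472
  Regime R3: 0.611 × 0.09 = 0.05499
Normalizing constant = 0.13591.
Largest term belongs to Regime R3, so Regime R3 is most probable.

Regime R3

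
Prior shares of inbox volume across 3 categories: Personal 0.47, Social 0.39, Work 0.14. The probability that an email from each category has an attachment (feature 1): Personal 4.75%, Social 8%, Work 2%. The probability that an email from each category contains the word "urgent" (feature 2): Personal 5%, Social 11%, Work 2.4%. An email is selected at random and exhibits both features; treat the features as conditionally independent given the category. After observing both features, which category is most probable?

Social

Unnormalized posteriors (prior × likelihood):
  Personal: 0.47 × 0.0475 × 0.05 = 0.00111625
  Social: 0.39 × 0.08 × 0.11 = 0.003432
  Work: 0.14 × 0.02 × 0.024 = 0.0000672
Total = 0.00461545.
Largest term belongs to Social, so Social is most probable.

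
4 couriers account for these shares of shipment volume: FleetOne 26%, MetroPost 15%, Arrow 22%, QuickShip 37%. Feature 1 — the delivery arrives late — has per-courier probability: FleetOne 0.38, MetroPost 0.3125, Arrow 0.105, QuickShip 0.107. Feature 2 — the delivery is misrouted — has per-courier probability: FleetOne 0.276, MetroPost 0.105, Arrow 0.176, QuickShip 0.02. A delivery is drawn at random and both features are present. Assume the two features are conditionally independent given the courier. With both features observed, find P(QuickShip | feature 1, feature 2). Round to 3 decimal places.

By Bayes' rule, posterior ∝ prior × likelihood:
  FleetOne: 0.26 × 0.38 × 0.276 = 0.0272688
  MetroPost: 0.15 × 0.3125 × 0.105 = 0.004921875
  Arrow: 0.22 × 0.105 × 0.176 = 0.0040656
  QuickShip: 0.37 × 0.107 × 0.02 = 0.0007918
Total = 0.037048075.
P(QuickShip | evidence) = 0.0007918 / 0.037048075 ≈ 0.021.

0.021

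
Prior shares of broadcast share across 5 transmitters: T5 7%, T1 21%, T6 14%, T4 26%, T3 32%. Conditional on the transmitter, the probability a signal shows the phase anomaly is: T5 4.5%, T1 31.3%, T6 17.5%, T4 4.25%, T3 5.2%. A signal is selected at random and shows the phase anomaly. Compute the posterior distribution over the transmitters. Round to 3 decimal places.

T5 0.026, T1 0.543, T6 0.202, T4 0.091, T3 0.137

Compute prior × likelihood for every hypothesis:
  T5: 0.07 × 0.045 = 0.00315
  T1: 0.21 × 0.313 = 0.06573
  T6: 0.14 × 0.175 = 0.0245
  T4: 0.26 × 0.0425 = 0.01105
  T3: 0.32 × 0.052 = 0.01664
Total = 0.12107.
P(T5 | anomaly) = 0.00315/0.12107 ≈ 0.026
P(T1 | anomaly) = 0.06573/0.12107 ≈ 0.543
P(T6 | anomaly) = 0.0245/0.12107 ≈ 0.202
P(T4 | anomaly) = 0.01105/0.12107 ≈ 0.091
P(T3 | anomaly) = 0.01664/0.12107 ≈ 0.137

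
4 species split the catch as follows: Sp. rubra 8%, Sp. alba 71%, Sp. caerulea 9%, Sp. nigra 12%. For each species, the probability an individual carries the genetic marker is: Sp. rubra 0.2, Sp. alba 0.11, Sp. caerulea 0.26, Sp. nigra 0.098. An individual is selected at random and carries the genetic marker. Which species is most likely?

Sp. alba

Unnormalized posteriors (prior × likelihood):
  Sp. rubra: 0.08 × 0.2 = 0.016
  Sp. alba: 0.71 × 0.11 = 0.0781
  Sp. caerulea: 0.09 × 0.26 = 0.0234
  Sp. nigra: 0.12 × 0.098 = 0.01176
Sum = 0.12926.
Largest term belongs to Sp. alba, so Sp. alba is most probable.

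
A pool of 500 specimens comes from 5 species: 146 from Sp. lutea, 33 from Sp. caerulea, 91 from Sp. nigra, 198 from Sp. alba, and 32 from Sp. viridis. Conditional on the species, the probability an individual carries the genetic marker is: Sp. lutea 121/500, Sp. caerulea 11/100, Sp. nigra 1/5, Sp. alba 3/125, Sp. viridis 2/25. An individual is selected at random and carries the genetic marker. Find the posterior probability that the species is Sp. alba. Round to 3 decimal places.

0.074

Compute prior × likelihood for every hypothesis:
  Sp. lutea: 0.292 × 0.242 = 0.070664
  Sp. caerulea: 0.066 × 0.11 = 0.00726
  Sp. nigra: 0.182 × 0.2 = 0.0364
  Sp. alba: 0.396 × 0.024 = 0.009504
  Sp. viridis: 0.064 × 0.08 = 0.00512
Sum = 0.128948.
P(Sp. alba | evidence) = 0.009504 / 0.128948 ≈ 0.074.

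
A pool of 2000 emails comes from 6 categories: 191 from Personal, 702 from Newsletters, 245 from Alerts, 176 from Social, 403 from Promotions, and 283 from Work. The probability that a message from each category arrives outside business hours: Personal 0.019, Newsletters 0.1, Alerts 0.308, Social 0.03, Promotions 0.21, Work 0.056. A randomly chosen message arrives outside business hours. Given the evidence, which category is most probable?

Compute prior × likelihood for every hypothesis:
  Personal: 0.0955 × 0.019 = 0.0018145
  Newsletters: 0.351 × 0.1 = 0.0351
  Alerts: 0.1225 × 0.308 = 0.03773
  Social: 0.088 × 0.03 = 0.00264
  Promotions: 0.2015 × 0.21 = 0.042315
  Work: 0.1415 × 0.056 = 0.007924
Normalizing constant = 0.1275235.
Largest term belongs to Promotions, so Promotions is most probable.

Promotions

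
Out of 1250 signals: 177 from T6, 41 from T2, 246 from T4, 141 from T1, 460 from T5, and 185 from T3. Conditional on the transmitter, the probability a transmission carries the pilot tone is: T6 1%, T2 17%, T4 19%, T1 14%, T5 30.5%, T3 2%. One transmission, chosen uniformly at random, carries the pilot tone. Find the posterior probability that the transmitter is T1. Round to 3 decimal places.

By Bayes' rule, posterior ∝ prior × likelihood:
  T6: 0.1416 × 0.01 = 0.001416
  T2: 0.0328 × 0.17 = 0.005576
  T4: 0.1968 × 0.19 = 0.037392
  T1: 0.1128 × 0.14 = 0.015792
  T5: 0.368 × 0.305 = 0.11224
  T3: 0.148 × 0.02 = 0.00296
Normalizing constant = 0.175376.
P(T1 | evidence) = 0.015792 / 0.175376 ≈ 0.090.

0.090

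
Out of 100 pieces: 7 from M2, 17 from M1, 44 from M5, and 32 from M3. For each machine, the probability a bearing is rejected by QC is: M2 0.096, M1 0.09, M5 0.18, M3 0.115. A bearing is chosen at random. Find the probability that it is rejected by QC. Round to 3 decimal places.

0.138

By Bayes' rule, posterior ∝ prior × likelihood:
  M2: 0.07 × 0.096 = 0.00672
  M1: 0.17 × 0.09 = 0.0153
  M5: 0.44 × 0.18 = 0.0792
  M3: 0.32 × 0.115 = 0.0368
P(rejected) = 0.00672 + 0.0153 + 0.0792 + 0.0368 = 0.13802 → 0.138.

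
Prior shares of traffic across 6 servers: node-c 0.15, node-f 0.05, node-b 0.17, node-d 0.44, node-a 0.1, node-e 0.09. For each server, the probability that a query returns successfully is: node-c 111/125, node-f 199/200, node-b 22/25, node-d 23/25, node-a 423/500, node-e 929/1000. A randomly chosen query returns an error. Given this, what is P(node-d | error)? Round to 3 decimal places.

0.373

Taking complements, P(error | each) = node-c 0.112, node-f 0.005, node-b 0.12, node-d 0.08, node-a 0.154, node-e 0.071.
By Bayes' rule, posterior ∝ prior × likelihood:
  node-c: 0.15 × 0.112 = 0.0168
  node-f: 0.05 × 0.005 = 0.00025
  node-b: 0.17 × 0.12 = 0.0204
  node-d: 0.44 × 0.08 = 0.0352
  node-a: 0.1 × 0.154 = 0.0154
  node-e: 0.09 × 0.071 = 0.00639
Normalizing constant = 0.09444.
P(node-d | evidence) = 0.0352 / 0.09444 ≈ 0.373.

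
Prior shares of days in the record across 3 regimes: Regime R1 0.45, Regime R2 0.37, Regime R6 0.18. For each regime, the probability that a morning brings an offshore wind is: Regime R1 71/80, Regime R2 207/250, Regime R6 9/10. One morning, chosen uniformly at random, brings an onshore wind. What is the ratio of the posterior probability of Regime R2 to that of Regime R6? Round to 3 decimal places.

Taking complements, P(onshore | each) = Regime R1 0.1125, Regime R2 0.172, Regime R6 0.1.
Prior × likelihood for each hypothesis:
  Regime R1: 0.45 × 0.1125 = 0.050625
  Regime R2: 0.37 × 0.172 = 0.06364
  Regime R6: 0.18 × 0.1 = 0.018
Normalizing constant = 0.132265.
The ratio is 0.06364 / 0.018 (the normalizer cancels) = 3.536.

3.536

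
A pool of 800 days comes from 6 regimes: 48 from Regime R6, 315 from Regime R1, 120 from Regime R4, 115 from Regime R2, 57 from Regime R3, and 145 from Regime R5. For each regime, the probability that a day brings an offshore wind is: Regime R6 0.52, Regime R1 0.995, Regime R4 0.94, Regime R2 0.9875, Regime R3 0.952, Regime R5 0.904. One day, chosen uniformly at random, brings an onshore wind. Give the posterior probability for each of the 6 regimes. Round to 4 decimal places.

Regime R6 0.4616, Regime R1 0.0316, Regime R4 0.1443, Regime R2 0.0288, Regime R3 0.0548, Regime R5 0.2789

Taking complements, P(onshore | each) = Regime R6 0.48, Regime R1 0.005, Regime R4 0.06, Regime R2 0.0125, Regime R3 0.048, Regime R5 0.096.
Compute prior × likelihood for every hypothesis:
  Regime R6: 0.06 × 0.48 = 0.0288
  Regime R1: 0.39375 × 0.005 = 0.00196875
  Regime R4: 0.15 × 0.06 = 0.009
  Regime R2: 0.14375 × 0.0125 = 0.001796875
  Regime R3: 0.07125 × 0.048 = 0.00342
  Regime R5: 0.18125 × 0.096 = 0.0174
Total = 0.062385625.
P(Regime R6 | onshore) = 0.0288/0.062385625 ≈ 0.4616
P(Regime R1 | onshore) = 0.00196875/0.062385625 ≈ 0.0316
P(Regime R4 | onshore) = 0.009/0.062385625 ≈ 0.1443
P(Regime R2 | onshore) = 0.001796875/0.062385625 ≈ 0.0288
P(Regime R3 | onshore) = 0.00342/0.062385625 ≈ 0.0548
P(Regime R5 | onshore) = 0.0174/0.062385625 ≈ 0.2789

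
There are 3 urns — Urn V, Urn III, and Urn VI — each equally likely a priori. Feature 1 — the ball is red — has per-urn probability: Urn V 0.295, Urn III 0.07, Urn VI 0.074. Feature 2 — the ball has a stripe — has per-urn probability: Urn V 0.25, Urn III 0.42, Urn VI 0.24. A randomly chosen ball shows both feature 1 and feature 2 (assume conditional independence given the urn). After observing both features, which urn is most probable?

Since the prior is uniform, the posterior is proportional to the likelihood:
  Urn V: 0.295 × 0.25 = 0.07375
  Urn III: 0.07 × 0.42 = 0.0294
  Urn VI: 0.074 × 0.24 = 0.01776
Normalizing constant = 0.12091.
Largest term belongs to Urn V, so Urn V is most probable.

Urn V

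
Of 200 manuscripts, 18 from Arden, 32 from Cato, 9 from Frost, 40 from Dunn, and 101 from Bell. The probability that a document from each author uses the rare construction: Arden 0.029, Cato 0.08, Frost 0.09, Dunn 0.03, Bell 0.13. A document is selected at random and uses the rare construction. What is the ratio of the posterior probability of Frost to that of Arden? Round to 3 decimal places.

Compute prior × likelihood for every hypothesis:
  Arden: 0.09 × 0.029 = 0.00261
  Cato: 0.16 × 0.08 = 0.0128
  Frost: 0.045 × 0.09 = 0.00405
  Dunn: 0.2 × 0.03 = 0.006
  Bell: 0.505 × 0.13 = 0.06565
Normalizing constant = 0.09111.
The ratio is 0.00405 / 0.00261 (the normalizer cancels) = 1.552.

1.552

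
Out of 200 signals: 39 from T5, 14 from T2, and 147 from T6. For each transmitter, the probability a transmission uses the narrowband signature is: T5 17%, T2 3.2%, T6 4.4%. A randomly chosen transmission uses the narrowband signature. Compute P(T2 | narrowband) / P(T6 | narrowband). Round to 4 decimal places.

Unnormalized posteriors (prior × likelihood):
  T5: 0.195 × 0.17 = 0.03315
  T2: 0.07 × 0.032 = 0.00224
  T6: 0.735 × 0.044 = 0.03234
Sum = 0.06773.
The ratio is 0.00224 / 0.03234 (the normalizer cancels) = 0.0693.

0.0693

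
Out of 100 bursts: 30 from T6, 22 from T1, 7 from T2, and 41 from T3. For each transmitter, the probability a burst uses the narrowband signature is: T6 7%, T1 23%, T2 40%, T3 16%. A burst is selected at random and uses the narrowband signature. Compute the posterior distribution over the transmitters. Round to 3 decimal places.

T6 0.127, T1 0.306, T2 0.169, T3 0.397

By Bayes' rule, posterior ∝ prior × likelihood:
  T6: 0.3 × 0.07 = 0.021
  T1: 0.22 × 0.23 = 0.0506
  T2: 0.07 × 0.4 = 0.028
  T3: 0.41 × 0.16 = 0.0656
Normalizing constant = 0.1652.
P(T6 | narrowband) = 0.021/0.1652 ≈ 0.127
P(T1 | narrowband) = 0.0506/0.1652 ≈ 0.306
P(T2 | narrowband) = 0.028/0.1652 ≈ 0.169
P(T3 | narrowband) = 0.0656/0.1652 ≈ 0.397
(Check: 0.127+0.306+0.169+0.397 = 0.999.)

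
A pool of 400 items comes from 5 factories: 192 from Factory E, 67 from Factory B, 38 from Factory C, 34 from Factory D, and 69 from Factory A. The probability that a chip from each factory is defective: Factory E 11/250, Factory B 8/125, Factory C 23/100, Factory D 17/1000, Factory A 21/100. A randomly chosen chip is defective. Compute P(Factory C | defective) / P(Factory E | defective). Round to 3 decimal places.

By Bayes' rule, posterior ∝ prior × likelihood:
  Factory E: 0.48 × 0.044 = 0.02112
  Factory B: 0.1675 × 0.064 = 0.01072
  Factory C: 0.095 × 0.23 = 0.02185
  Factory D: 0.085 × 0.017 = 0.001445
  Factory A: 0.1725 × 0.21 = 0.036225
Normalizing constant = 0.09136.
The ratio is 0.02185 / 0.02112 (the normalizer cancels) = 1.035.

1.035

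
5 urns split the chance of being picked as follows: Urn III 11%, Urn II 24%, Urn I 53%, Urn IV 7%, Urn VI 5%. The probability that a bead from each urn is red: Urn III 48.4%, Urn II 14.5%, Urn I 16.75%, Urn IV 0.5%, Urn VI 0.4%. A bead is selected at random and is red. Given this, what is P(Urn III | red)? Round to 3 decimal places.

By Bayes' rule, posterior ∝ prior × likelihood:
  Urn III: 0.11 × 0.484 = 0.05324
  Urn II: 0.24 × 0.145 = 0.0348
  Urn I: 0.53 × 0.1675 = 0.088775
  Urn IV: 0.07 × 0.005 = 0.00035
  Urn VI: 0.05 × 0.004 = 0.0002
Sum = 0.177365.
P(Urn III | evidence) = 0.05324 / 0.177365 ≈ 0.300.

0.300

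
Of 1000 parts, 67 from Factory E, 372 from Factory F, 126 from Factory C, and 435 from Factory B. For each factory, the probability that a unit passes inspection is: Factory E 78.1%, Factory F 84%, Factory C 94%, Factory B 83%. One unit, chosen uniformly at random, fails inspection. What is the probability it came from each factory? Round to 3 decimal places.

Taking complements, P(nonconforming | each) = Factory E 0.219, Factory F 0.16, Factory C 0.06, Factory B 0.17.
Compute prior × likelihood for every hypothesis:
  Factory E: 0.067 × 0.219 = 0.014673
  Factory F: 0.372 × 0.16 = 0.05952
  Factory C: 0.126 × 0.06 = 0.00756
  Factory B: 0.435 × 0.17 = 0.07395
Sum = 0.155703.
P(Factory E | nonconforming) = 0.014673/0.155703 ≈ 0.094
P(Factory F | nonconforming) = 0.05952/0.155703 ≈ 0.382
P(Factory C | nonconforming) = 0.00756/0.155703 ≈ 0.049
P(Factory B | nonconforming) = 0.07395/0.155703 ≈ 0.475

Factory E 0.094, Factory F 0.382, Factory C 0.049, Factory B 0.475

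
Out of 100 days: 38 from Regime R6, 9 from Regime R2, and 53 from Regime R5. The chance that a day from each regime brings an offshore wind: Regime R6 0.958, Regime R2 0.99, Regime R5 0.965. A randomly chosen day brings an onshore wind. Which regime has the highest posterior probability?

Regime R5

Taking complements, P(onshore | each) = Regime R6 0.042, Regime R2 0.01, Regime R5 0.035.
Unnormalized posteriors (prior × likelihood):
  Regime R6: 0.38 × 0.042 = 0.01596
  Regime R2: 0.09 × 0.01 = 0.0009
  Regime R5: 0.53 × 0.035 = 0.01855
Normalizing constant = 0.03541.
Largest term belongs to Regime R5, so Regime R5 is most probable.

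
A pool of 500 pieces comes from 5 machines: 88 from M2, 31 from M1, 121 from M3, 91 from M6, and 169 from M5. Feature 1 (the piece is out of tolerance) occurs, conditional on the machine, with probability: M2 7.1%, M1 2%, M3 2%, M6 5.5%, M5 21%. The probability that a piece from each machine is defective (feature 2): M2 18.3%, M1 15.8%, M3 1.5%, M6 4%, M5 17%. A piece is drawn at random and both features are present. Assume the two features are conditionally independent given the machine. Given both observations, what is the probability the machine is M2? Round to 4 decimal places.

Compute prior × likelihood for every hypothesis:
  M2: 0.176 × 0.071 × 0.183 = 0.002286768
  M1: 0.062 × 0.02 × 0.158 = 0.00019592
  M3: 0.242 × 0.02 × 0.015 = 0.0000726
  M6: 0.182 × 0.055 × 0.04 = 0.0004004
  M5: 0.338 × 0.21 × 0.17 = 0.0120666
Sum = 0.015022288.
P(M2 | evidence) = 0.002286768 / 0.015022288 ≈ 0.1522.

0.1522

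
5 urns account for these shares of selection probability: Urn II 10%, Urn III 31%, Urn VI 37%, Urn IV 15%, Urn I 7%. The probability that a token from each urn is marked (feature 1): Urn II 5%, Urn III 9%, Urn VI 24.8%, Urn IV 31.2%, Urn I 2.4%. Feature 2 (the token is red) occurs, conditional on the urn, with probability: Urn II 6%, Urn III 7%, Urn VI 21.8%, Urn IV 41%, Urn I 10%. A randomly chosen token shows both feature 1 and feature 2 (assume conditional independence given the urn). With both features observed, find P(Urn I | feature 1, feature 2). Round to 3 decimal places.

0.004

Unnormalized posteriors (prior × likelihood):
  Urn II: 0.1 × 0.05 × 0.06 = 0.0003
  Urn III: 0.31 × 0.09 × 0.07 = 0.001953
  Urn VI: 0.37 × 0.248 × 0.218 = 0.02000368
  Urn IV: 0.15 × 0.312 × 0.41 = 0.019188
  Urn I: 0.07 × 0.024 × 0.1 = 0.000168
Sum = 0.04161268.
P(Urn I | evidence) = 0.000168 / 0.04161268 ≈ 0.004.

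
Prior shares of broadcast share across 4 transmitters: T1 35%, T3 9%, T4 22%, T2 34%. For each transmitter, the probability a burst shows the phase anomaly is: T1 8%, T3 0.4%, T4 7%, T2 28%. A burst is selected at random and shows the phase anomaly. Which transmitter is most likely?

T2

Compute prior × likelihood for every hypothesis:
  T1: 0.35 × 0.08 = 0.028
  T3: 0.09 × 0.004 = 0.00036
  T4: 0.22 × 0.07 = 0.0154
  T2: 0.34 × 0.28 = 0.0952
Normalizing constant = 0.13896.
Largest term belongs to T2, so T2 is most probable.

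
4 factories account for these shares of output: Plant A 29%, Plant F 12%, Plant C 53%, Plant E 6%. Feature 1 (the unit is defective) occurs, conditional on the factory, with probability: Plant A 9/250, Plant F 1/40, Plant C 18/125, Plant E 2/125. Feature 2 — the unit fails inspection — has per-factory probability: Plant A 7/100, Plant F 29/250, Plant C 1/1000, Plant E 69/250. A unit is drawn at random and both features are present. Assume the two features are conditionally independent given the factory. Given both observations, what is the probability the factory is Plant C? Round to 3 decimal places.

0.054

Prior × likelihood for each hypothesis:
  Plant A: 0.29 × 0.036 × 0.07 = 0.0007308
  Plant F: 0.12 × 0.025 × 0.116 = 0.000348
  Plant C: 0.53 × 0.144 × 0.001 = 0.00007632
  Plant E: 0.06 × 0.016 × 0.276 = 0.00026496
Total = 0.00142008.
P(Plant C | evidence) = 0.00007632 / 0.00142008 ≈ 0.054.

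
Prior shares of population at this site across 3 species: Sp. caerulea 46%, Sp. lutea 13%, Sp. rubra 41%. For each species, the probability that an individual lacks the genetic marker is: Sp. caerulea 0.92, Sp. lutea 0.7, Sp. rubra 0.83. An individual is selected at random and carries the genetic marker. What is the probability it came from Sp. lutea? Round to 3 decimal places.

Taking complements, P(marker | each) = Sp. caerulea 0.08, Sp. lutea 0.3, Sp. rubra 0.17.
Unnormalized posteriors (prior × likelihood):
  Sp. caerulea: 0.46 × 0.08 = 0.0368
  Sp. lutea: 0.13 × 0.3 = 0.039
  Sp. rubra: 0.41 × 0.17 = 0.0697
Sum = 0.1455.
P(Sp. lutea | evidence) = 0.039 / 0.1455 ≈ 0.268.

0.268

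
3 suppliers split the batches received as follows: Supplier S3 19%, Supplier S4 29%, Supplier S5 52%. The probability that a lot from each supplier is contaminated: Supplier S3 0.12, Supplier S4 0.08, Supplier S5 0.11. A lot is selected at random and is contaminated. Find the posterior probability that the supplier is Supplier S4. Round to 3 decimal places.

Prior × likelihood for each hypothesis:
  Supplier S3: 0.19 × 0.12 = 0.0228
  Supplier S4: 0.29 × 0.08 = 0.0232
  Supplier S5: 0.52 × 0.11 = 0.0572
Sum = 0.1032.
P(Supplier S4 | evidence) = 0.0232 / 0.1032 ≈ 0.225.

0.225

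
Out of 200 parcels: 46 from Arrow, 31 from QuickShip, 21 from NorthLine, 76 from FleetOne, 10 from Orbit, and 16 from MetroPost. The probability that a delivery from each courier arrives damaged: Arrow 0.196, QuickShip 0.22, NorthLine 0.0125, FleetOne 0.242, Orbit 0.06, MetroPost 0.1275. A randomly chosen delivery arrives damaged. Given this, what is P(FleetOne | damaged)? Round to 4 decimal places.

Unnormalized posteriors (prior × likelihood):
  Arrow: 0.23 × 0.196 = 0.04508
  QuickShip: 0.155 × 0.22 = 0.0341
  NorthLine: 0.105 × 0.0125 = 0.0013125
  FleetOne: 0.38 × 0.242 = 0.09196
  Orbit: 0.05 × 0.06 = 0.003
  MetroPost: 0.08 × 0.1275 = 0.0102
Total = 0.1856525.
P(FleetOne | evidence) = 0.09196 / 0.1856525 ≈ 0.4953.

0.4953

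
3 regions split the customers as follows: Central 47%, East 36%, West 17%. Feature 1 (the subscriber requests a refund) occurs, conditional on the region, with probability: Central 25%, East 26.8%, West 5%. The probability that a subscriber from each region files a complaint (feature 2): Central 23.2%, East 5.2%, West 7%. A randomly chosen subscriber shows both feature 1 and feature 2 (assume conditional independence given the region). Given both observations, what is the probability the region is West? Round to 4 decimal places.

0.0181

Prior × likelihood for each hypothesis:
  Central: 0.47 × 0.25 × 0.232 = 0.02726
  East: 0.36 × 0.268 × 0.052 = 0.00501696
  West: 0.17 × 0.05 × 0.07 = 0.000595
Normalizing constant = 0.03287196.
P(West | evidence) = 0.000595 / 0.03287196 ≈ 0.0181.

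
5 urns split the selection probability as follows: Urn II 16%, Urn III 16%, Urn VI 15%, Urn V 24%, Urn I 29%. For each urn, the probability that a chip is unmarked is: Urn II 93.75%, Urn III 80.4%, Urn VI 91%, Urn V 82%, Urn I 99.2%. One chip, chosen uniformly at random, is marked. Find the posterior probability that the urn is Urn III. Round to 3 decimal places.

Taking complements, P(marked | each) = Urn II 0.0625, Urn III 0.196, Urn VI 0.09, Urn V 0.18, Urn I 0.008.
Unnormalized posteriors (prior × likelihood):
  Urn II: 0.16 × 0.0625 = 0.01
  Urn III: 0.16 × 0.196 = 0.03136
  Urn VI: 0.15 × 0.09 = 0.0135
  Urn V: 0.24 × 0.18 = 0.0432
  Urn I: 0.29 × 0.008 = 0.00232
Sum = 0.10038.
P(Urn III | evidence) = 0.03136 / 0.10038 ≈ 0.312.

0.312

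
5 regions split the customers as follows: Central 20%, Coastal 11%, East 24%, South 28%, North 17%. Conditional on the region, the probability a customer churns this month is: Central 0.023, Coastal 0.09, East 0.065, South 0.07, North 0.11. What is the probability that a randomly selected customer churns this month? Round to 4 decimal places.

Unnormalized posteriors (prior × likelihood):
  Central: 0.2 × 0.023 = 0.0046
  Coastal: 0.11 × 0.09 = 0.0099
  East: 0.24 × 0.065 = 0.0156
  South: 0.28 × 0.07 = 0.0196
  North: 0.17 × 0.11 = 0.0187
P(churn) = 0.0046 + 0.0099 + 0.0156 + 0.0196 + 0.0187 = 0.0684 → 0.0684.

0.0684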